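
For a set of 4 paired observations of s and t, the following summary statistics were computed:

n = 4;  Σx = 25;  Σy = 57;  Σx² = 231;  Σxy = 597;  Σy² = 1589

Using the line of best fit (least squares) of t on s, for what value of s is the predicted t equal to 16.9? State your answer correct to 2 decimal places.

Sxx = Σx² − (Σx)²/n = 231 − 156.25 = 74.75
Sxy = Σxy − (Σx)(Σy)/n = 597 − 356.25 = 240.75
b = Sxy/Sxx = 240.75/74.75 = 3.220736
a = ȳ − b·x̄ = 14.25 − 3.220736·6.25 = -5.879599
Set a + b·x = 16.9: x = (16.9 − (-5.879599)) / 3.220736 = 7.072793

7.07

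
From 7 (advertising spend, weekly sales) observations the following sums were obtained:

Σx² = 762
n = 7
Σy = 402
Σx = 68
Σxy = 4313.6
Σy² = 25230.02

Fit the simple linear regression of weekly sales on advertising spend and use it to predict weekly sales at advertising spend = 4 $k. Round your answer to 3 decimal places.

Sxx = Σx² − (Σx)²/n = 762 − 660.571429 = 101.428571
Sxy = Σxy − (Σx)(Σy)/n = 4313.6 − 3905.142857 = 408.457143
b = Sxy/Sxx = 408.457143/101.428571 = 4.027042
a = ȳ − b·x̄ = 57.428571 − 4.027042·9.714286 = 18.308732
ŷ(4) = a + b·4 = 18.308732 + 4.027042·4 = 34.416901

34.417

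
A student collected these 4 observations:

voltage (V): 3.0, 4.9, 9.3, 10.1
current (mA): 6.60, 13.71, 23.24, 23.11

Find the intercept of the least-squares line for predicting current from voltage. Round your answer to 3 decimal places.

n = 4, Σx = 27.3, Σy = 66.66, Σxy = 536.522, Σx² = 221.51
Sxx = Σx² − (Σx)²/n = 221.51 − 186.3225 = 35.1875
Sxy = Σxy − (Σx)(Σy)/n = 536.522 − 454.9545 = 81.5675
b = Sxy/Sxx = 81.5675/35.1875 = 2.318082
a = ȳ − b·x̄ = 16.665 − 2.318082·6.825 = 0.844092

0.844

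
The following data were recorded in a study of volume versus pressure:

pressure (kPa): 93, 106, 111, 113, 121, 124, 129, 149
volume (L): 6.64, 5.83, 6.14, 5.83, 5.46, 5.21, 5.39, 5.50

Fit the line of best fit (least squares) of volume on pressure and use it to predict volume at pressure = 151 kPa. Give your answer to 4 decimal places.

n = 8, Σx = 946, Σy = 46, Σxy = 5397.34, Σx² = 113834
Sxx = Σx² − (Σx)²/n = 113834 − 111864.5 = 1969.5
Sxy = Σxy − (Σx)(Σy)/n = 5397.34 − 5439.5 = -42.16
b = Sxy/Sxx = -42.16/1969.5 = -0.021406
a = ȳ − b·x̄ = 5.75 − (-0.021406)·118.25 = 8.281313
ŷ(151) = a + b·151 = 8.281313 + (-0.021406)·151 = 5.048939

5.0489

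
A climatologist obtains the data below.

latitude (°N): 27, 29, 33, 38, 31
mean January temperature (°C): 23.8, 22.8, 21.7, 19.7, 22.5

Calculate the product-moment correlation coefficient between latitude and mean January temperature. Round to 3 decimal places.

n = 5, Σx = 158, Σy = 110.5, Σxy = 3466, Σx² = 5064, Σy² = 2451.51
Sxx = Σx² − (Σx)²/n = 5064 − 4992.8 = 71.2
Sxy = Σxy − (Σx)(Σy)/n = 3466 − 3491.8 = -25.8
Syy = Σy² − (Σy)²/n = 2451.51 − 2442.05 = 9.46
r = Sxy/√(Sxx·Syy) = -25.8/√(673.552) = -25.8/25.952880 = -0.994109

-0.994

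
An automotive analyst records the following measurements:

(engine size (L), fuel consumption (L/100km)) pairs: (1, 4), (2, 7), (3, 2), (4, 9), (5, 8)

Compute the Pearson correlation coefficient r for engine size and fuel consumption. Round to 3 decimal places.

n = 5, Σx = 15, Σy = 30, Σxy = 100, Σx² = 55, Σy² = 214
Sxx = Σx² − (Σx)²/n = 55 − 45 = 10
Sxy = Σxy − (Σx)(Σy)/n = 100 − 90 = 10
Syy = Σy² − (Σy)²/n = 214 − 180 = 34
r = Sxy/√(Sxx·Syy) = 10/√(340) = 10/18.439089 = 0.542326

0.542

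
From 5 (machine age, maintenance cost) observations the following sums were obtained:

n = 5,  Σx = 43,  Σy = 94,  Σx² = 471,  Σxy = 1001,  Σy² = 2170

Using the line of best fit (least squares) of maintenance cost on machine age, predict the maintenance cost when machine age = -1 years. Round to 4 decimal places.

0.5296

Sxx = Σx² − (Σx)²/n = 471 − 369.8 = 101.2
Sxy = Σxy − (Σx)(Σy)/n = 1001 − 808.4 = 192.6
b = Sxy/Sxx = 192.6/101.2 = 1.903162
a = ȳ − b·x̄ = 18.8 − 1.903162·8.6 = 2.432806
ŷ(-1) = a + b·-1 = 2.432806 + 1.903162·(-1) = 0.529644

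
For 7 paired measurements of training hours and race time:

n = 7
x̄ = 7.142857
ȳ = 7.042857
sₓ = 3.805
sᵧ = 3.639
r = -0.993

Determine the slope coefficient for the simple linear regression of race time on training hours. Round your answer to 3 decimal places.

-0.950

b = r · sᵧ/sₓ = -0.993 · 3.639/3.805 = -0.949679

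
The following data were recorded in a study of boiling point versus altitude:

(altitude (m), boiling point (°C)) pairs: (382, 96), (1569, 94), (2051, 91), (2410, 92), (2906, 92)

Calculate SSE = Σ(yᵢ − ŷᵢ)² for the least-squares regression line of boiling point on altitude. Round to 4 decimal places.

3.8639

n = 5, Σx = 9318, Σy = 465, Σxy = 859871, Σx² = 21067222, Σy² = 43261
Sxx = Σx² − (Σx)²/n = 21067222 − 17365024.8 = 3702197.2
Sxy = Σxy − (Σx)(Σy)/n = 859871 − 866574 = -6703
Syy = Σy² − (Σy)²/n = 43261 − 43245 = 16
b = Sxy/Sxx = -6703/3702197.2 = -0.001811
SSE = Syy − b·Sxy = 16 − (-0.001811)·(-6703) = 3.863907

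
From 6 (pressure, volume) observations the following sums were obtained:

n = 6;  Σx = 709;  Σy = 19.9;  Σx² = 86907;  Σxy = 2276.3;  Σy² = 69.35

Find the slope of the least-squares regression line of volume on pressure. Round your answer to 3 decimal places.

-0.024

Sxx = Σx² − (Σx)²/n = 86907 − 83780.166667 = 3126.833333
Sxy = Σxy − (Σx)(Σy)/n = 2276.3 − 2351.516667 = -75.216667
b = Sxy/Sxx = -75.216667/3126.833333 = -0.024055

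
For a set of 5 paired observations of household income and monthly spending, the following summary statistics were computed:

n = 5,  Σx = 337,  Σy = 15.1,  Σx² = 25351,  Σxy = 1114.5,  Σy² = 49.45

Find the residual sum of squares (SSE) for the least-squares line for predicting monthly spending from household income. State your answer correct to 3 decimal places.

Sxx = Σx² − (Σx)²/n = 25351 − 22713.8 = 2637.2
Sxy = Σxy − (Σx)(Σy)/n = 1114.5 − 1017.74 = 96.76
Syy = Σy² − (Σy)²/n = 49.45 − 45.602 = 3.848
b = Sxy/Sxx = 96.76/2637.2 = 0.036690
SSE = Syy − b·Sxy = 3.848 − 0.036690·96.76 = 0.297834

0.298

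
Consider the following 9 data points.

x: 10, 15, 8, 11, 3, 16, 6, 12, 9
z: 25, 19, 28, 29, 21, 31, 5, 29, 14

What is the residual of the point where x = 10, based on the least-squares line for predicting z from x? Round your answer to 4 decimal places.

2.6667

n = 9, Σx = 90, Σy = 201, Σxy = 2141, Σx² = 1036
Sxx = Σx² − (Σx)²/n = 1036 − 900 = 136
Sxy = Σxy − (Σx)(Σy)/n = 2141 − 2010 = 131
b = Sxy/Sxx = 131/136 = 0.963235
a = ȳ − b·x̄ = 22.333333 − 0.963235·10 = 12.700980
ŷ(10) = 12.700980 + 0.963235·10 = 22.333333
residual = y − ŷ = 25 − 22.333333 = 2.666667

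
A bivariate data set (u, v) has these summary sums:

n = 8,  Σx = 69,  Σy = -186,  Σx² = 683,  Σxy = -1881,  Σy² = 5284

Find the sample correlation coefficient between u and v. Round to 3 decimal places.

-0.953

Sxx = Σx² − (Σx)²/n = 683 − 595.125 = 87.875
Sxy = Σxy − (Σx)(Σy)/n = -1881 − (-1604.25) = -276.75
Syy = Σy² − (Σy)²/n = 5284 − 4324.5 = 959.5
r = Sxy/√(Sxx·Syy) = -276.75/√(84316.0625) = -276.75/290.372283 = -0.953087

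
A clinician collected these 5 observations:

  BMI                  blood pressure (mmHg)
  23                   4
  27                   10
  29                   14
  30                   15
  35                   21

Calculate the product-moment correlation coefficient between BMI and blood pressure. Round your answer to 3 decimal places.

0.994

n = 5, Σx = 144, Σy = 64, Σxy = 1953, Σx² = 4224, Σy² = 978
Sxx = Σx² − (Σx)²/n = 4224 − 4147.2 = 76.8
Sxy = Σxy − (Σx)(Σy)/n = 1953 − 1843.2 = 109.8
Syy = Σy² − (Σy)²/n = 978 − 819.2 = 158.8
r = Sxy/√(Sxx·Syy) = 109.8/√(12195.84) = 109.8/110.434777 = 0.994252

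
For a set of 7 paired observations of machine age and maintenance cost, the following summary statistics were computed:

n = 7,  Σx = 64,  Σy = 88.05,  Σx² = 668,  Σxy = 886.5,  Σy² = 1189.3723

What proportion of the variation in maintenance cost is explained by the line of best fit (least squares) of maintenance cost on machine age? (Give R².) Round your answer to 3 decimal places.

0.979

Sxx = Σx² − (Σx)²/n = 668 − 585.142857 = 82.857143
Sxy = Σxy − (Σx)(Σy)/n = 886.5 − 805.028571 = 81.471429
Syy = Σy² − (Σy)²/n = 1189.3723 − 1107.543214 = 81.829086
R² = Sxy²/(Sxx·Syy) = (81.471429)²/(82.857143·81.829086) = 0.978978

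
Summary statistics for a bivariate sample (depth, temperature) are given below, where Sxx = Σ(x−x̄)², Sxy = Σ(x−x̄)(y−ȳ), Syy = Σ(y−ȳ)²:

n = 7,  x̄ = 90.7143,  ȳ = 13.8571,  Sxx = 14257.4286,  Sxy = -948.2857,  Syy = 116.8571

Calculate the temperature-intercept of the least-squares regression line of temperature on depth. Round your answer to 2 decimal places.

19.89

b = Sxy/Sxx = -948.2857/14257.4286 = -0.066512
a = ȳ − b·x̄ = 13.8571 − (-0.066512)·90.7143 = 19.890662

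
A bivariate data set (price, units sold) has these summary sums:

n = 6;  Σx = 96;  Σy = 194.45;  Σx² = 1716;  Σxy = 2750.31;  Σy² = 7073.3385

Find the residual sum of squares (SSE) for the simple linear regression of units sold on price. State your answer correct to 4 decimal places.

Sxx = Σx² − (Σx)²/n = 1716 − 1536 = 180
Sxy = Σxy − (Σx)(Σy)/n = 2750.31 − 3111.2 = -360.89
Syy = Σy² − (Σy)²/n = 7073.3385 − 6301.800417 = 771.538083
b = Sxy/Sxx = -360.89/180 = -2.004944
SSE = Syy − b·Sxy = 771.538083 − (-2.004944)·(-360.89) = 47.973683

47.9737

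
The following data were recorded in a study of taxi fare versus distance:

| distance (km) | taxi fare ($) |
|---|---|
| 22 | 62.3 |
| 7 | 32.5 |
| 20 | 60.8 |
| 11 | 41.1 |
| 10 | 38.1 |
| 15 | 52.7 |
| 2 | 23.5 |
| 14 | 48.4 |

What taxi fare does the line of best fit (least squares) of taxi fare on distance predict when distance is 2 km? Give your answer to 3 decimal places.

n = 8, Σx = 101, Σy = 359.4, Σxy = 5162.3, Σx² = 1579
Sxx = Σx² − (Σx)²/n = 1579 − 1275.125 = 303.875
Sxy = Σxy − (Σx)(Σy)/n = 5162.3 − 4537.425 = 624.875
b = Sxy/Sxx = 624.875/303.875 = 2.056355
a = ȳ − b·x̄ = 44.925 − 2.056355·12.625 = 18.963513
ŷ(2) = a + b·2 = 18.963513 + 2.056355·2 = 23.076224

23.076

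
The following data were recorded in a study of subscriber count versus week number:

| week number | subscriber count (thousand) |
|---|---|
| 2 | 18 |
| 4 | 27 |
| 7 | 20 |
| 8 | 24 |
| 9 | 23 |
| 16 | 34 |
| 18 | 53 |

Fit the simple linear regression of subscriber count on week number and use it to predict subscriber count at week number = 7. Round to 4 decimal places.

n = 7, Σx = 64, Σy = 199, Σxy = 2181, Σx² = 794
Sxx = Σx² − (Σx)²/n = 794 − 585.142857 = 208.857143
Sxy = Σxy − (Σx)(Σy)/n = 2181 − 1819.428571 = 361.571429
b = Sxy/Sxx = 361.571429/208.857143 = 1.731190
a = ȳ − b·x̄ = 28.428571 − 1.731190·9.142857 = 12.600547
ŷ(7) = a + b·7 = 12.600547 + 1.731190·7 = 24.718878

24.7189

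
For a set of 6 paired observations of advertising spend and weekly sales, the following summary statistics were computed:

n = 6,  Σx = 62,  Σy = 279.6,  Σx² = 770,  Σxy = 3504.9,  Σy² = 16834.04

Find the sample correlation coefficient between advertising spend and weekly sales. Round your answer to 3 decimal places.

0.878

Sxx = Σx² − (Σx)²/n = 770 − 640.666667 = 129.333333
Sxy = Σxy − (Σx)(Σy)/n = 3504.9 − 2889.2 = 615.7
Syy = Σy² − (Σy)²/n = 16834.04 − 13029.36 = 3804.68
r = Sxy/√(Sxx·Syy) = 615.7/√(492071.946667) = 615.7/701.478401 = 0.877718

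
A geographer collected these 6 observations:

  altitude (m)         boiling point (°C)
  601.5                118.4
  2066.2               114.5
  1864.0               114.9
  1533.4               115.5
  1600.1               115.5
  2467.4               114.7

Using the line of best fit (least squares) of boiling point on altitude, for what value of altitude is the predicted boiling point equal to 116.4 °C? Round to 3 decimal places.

n = 6, Σx = 10132.6, Σy = 693.5, Σxy = 1166901.13, Σx² = 19105179.02
Sxx = Σx² − (Σx)²/n = 19105179.02 − 17111597.126667 = 1993581.893333
Sxy = Σxy − (Σx)(Σy)/n = 1166901.13 − 1171159.683333 = -4258.553333
b = Sxy/Sxx = -4258.553333/1993581.893333 = -0.002136
a = ȳ − b·x̄ = 115.583333 − (-0.002136)·1688.766667 = 119.190761
Set a + b·x = 116.4: x = (116.4 − 119.190761) / (-0.002136) = 1306.455644

1306.456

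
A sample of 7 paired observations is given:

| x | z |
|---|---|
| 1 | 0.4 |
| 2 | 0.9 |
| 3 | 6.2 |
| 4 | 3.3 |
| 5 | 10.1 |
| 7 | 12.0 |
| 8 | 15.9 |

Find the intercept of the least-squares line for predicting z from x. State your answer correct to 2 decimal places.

n = 7, Σx = 30, Σy = 48.8, Σxy = 295.7, Σx² = 168
Sxx = Σx² − (Σx)²/n = 168 − 128.571429 = 39.428571
Sxy = Σxy − (Σx)(Σy)/n = 295.7 − 209.142857 = 86.557143
b = Sxy/Sxx = 86.557143/39.428571 = 2.195290
a = ȳ − b·x̄ = 6.971429 − 2.195290·4.285714 = -2.436957

-2.44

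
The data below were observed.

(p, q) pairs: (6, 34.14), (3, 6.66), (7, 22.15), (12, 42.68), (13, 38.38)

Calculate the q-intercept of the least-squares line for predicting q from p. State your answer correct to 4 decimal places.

n = 5, Σx = 41, Σy = 144.01, Σxy = 1390.97, Σx² = 407
Sxx = Σx² − (Σx)²/n = 407 − 336.2 = 70.8
Sxy = Σxy − (Σx)(Σy)/n = 1390.97 − 1180.882 = 210.088
b = Sxy/Sxx = 210.088/70.8 = 2.967345
a = ȳ − b·x̄ = 28.802 − 2.967345·8.2 = 4.469774

4.4698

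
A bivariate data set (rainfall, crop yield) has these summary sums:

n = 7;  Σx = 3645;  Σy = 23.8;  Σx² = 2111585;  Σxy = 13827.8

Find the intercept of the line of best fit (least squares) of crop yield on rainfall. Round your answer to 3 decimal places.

-0.098

Sxx = Σx² − (Σx)²/n = 2111585 − 1898003.571429 = 213581.428571
Sxy = Σxy − (Σx)(Σy)/n = 13827.8 − 12393 = 1434.8
b = Sxy/Sxx = 1434.8/213581.428571 = 0.006718
a = ȳ − b·x̄ = 3.4 − 0.006718·520.714286 = -0.098061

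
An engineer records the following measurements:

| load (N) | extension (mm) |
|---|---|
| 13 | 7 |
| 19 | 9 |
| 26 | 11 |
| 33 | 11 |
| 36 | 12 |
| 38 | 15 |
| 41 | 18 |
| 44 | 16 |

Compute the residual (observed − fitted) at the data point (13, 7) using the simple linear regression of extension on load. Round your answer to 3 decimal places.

n = 8, Σx = 250, Σy = 99, Σxy = 3355, Σx² = 8652
Sxx = Σx² − (Σx)²/n = 8652 − 7812.5 = 839.5
Sxy = Σxy − (Σx)(Σy)/n = 3355 − 3093.75 = 261.25
b = Sxy/Sxx = 261.25/839.5 = 0.311197
a = ȳ − b·x̄ = 12.375 − 0.311197·31.25 = 2.650089
ŷ(13) = 2.650089 + 0.311197·13 = 6.695652
residual = y − ŷ = 7 − 6.695652 = 0.304348

0.304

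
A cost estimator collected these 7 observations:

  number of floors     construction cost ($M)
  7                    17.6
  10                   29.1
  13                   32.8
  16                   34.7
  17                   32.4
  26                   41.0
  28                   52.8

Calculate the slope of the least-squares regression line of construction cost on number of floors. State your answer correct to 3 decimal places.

1.287

n = 7, Σx = 117, Σy = 240.4, Σxy = 4491, Σx² = 2323
Sxx = Σx² − (Σx)²/n = 2323 − 1955.571429 = 367.428571
Sxy = Σxy − (Σx)(Σy)/n = 4491 − 4018.114286 = 472.885714
b = Sxy/Sxx = 472.885714/367.428571 = 1.287014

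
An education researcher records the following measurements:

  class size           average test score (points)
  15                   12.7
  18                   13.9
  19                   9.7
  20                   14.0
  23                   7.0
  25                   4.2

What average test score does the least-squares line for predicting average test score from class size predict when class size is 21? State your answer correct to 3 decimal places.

9.328

n = 6, Σx = 120, Σy = 61.5, Σxy = 1171, Σx² = 2464
Sxx = Σx² − (Σx)²/n = 2464 − 2400 = 64
Sxy = Σxy − (Σx)(Σy)/n = 1171 − 1230 = -59
b = Sxy/Sxx = -59/64 = -0.921875
a = ȳ − b·x̄ = 10.25 − (-0.921875)·20 = 28.6875
ŷ(21) = a + b·21 = 28.6875 + (-0.921875)·21 = 9.328125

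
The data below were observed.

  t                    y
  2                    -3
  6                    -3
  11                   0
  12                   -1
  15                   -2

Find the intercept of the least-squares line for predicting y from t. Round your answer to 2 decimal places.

n = 5, Σx = 46, Σy = -9, Σxy = -66, Σx² = 530
Sxx = Σx² − (Σx)²/n = 530 − 423.2 = 106.8
Sxy = Σxy − (Σx)(Σy)/n = -66 − (-82.8) = 16.8
b = Sxy/Sxx = 16.8/106.8 = 0.157303
a = ȳ − b·x̄ = -1.8 − 0.157303·9.2 = -3.247191

-3.25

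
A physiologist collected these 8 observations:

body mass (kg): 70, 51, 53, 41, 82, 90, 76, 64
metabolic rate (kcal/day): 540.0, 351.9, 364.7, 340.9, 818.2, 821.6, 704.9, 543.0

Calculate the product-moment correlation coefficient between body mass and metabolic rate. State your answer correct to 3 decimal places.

0.966

n = 8, Σx = 527, Σy = 4485.2, Σxy = 318413.7, Σx² = 36687, Σy² = 2800863.32
Sxx = Σx² − (Σx)²/n = 36687 − 34716.125 = 1970.875
Sxy = Σxy − (Σx)(Σy)/n = 318413.7 − 295462.55 = 22951.15
Syy = Σy² − (Σy)²/n = 2800863.32 − 2514627.38 = 286235.94
r = Sxy/√(Sxx·Syy) = 22951.15/√(564135258.2475) = 22951.15/23751.531703 = 0.966302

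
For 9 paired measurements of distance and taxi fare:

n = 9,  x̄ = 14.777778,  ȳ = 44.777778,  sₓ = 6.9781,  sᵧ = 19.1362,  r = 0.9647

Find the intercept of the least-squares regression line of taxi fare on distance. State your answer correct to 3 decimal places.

b = r · sᵧ/sₓ = 0.9647 · 19.1362/6.9781 = 2.645518
a = ȳ − b·x̄ = 44.777778 − 2.645518·14.777778 = 5.682894

5.683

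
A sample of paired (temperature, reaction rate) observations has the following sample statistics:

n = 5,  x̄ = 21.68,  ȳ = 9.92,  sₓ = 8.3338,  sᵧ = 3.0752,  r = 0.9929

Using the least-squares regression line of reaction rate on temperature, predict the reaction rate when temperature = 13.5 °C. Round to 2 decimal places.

b = r · sᵧ/sₓ = 0.9929 · 3.0752/8.3338 = 0.366383
a = ȳ − b·x̄ = 9.92 − 0.366383·21.68 = 1.976808
ŷ(13.5) = a + b·13.5 = 1.976808 + 0.366383·13.5 = 6.922984

6.92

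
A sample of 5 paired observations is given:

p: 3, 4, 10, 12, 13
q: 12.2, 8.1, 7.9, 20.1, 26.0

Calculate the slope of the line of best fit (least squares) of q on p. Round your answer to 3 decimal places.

n = 5, Σx = 42, Σy = 74.3, Σxy = 727.2, Σx² = 438
Sxx = Σx² − (Σx)²/n = 438 − 352.8 = 85.2
Sxy = Σxy − (Σx)(Σy)/n = 727.2 − 624.12 = 103.08
b = Sxy/Sxx = 103.08/85.2 = 1.209859

1.210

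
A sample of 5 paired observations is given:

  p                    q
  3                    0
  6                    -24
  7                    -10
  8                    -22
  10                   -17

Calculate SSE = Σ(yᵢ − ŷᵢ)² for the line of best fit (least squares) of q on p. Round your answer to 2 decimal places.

n = 5, Σx = 34, Σy = -73, Σxy = -560, Σx² = 258, Σy² = 1449
Sxx = Σx² − (Σx)²/n = 258 − 231.2 = 26.8
Sxy = Σxy − (Σx)(Σy)/n = -560 − (-496.4) = -63.6
Syy = Σy² − (Σy)²/n = 1449 − 1065.8 = 383.2
b = Sxy/Sxx = -63.6/26.8 = -2.373134
SSE = Syy − b·Sxy = 383.2 − (-2.373134)·(-63.6) = 232.268657

232.27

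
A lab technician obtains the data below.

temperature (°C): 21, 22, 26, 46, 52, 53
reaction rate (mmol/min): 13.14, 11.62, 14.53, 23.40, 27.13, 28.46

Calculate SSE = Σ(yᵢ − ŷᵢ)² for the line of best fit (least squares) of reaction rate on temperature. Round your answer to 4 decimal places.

3.3857

n = 6, Σx = 220, Σy = 118.28, Σxy = 4904.9, Σx² = 9230, Σy² = 2612.3734
Sxx = Σx² − (Σx)²/n = 9230 − 8066.666667 = 1163.333333
Sxy = Σxy − (Σx)(Σy)/n = 4904.9 − 4336.933333 = 567.966667
Syy = Σy² − (Σy)²/n = 2612.3734 − 2331.693067 = 280.680333
b = Sxy/Sxx = 567.966667/1163.333333 = 0.488223
SSE = Syy − b·Sxy = 280.680333 − 0.488223·567.966667 = 3.385662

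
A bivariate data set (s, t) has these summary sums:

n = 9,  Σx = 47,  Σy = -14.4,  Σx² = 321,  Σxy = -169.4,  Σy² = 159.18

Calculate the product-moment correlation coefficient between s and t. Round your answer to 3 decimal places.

-0.929

Sxx = Σx² − (Σx)²/n = 321 − 245.444444 = 75.555556
Sxy = Σxy − (Σx)(Σy)/n = -169.4 − (-75.2) = -94.2
Syy = Σy² − (Σy)²/n = 159.18 − 23.04 = 136.14
r = Sxy/√(Sxx·Syy) = -94.2/√(10286.133333) = -94.2/101.420576 = -0.928806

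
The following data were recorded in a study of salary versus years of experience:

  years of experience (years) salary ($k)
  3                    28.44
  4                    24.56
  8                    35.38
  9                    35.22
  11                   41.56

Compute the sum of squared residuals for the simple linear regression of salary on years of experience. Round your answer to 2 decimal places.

n = 5, Σx = 35, Σy = 165.16, Σxy = 1240.74, Σx² = 291, Σy² = 5631.4536
Sxx = Σx² − (Σx)²/n = 291 − 245 = 46
Sxy = Σxy − (Σx)(Σy)/n = 1240.74 − 1156.12 = 84.62
Syy = Σy² − (Σy)²/n = 5631.4536 − 5455.56512 = 175.88848
b = Sxy/Sxx = 84.62/46 = 1.839565
SSE = Syy − b·Sxy = 175.88848 − 1.839565·84.62 = 20.224471

20.22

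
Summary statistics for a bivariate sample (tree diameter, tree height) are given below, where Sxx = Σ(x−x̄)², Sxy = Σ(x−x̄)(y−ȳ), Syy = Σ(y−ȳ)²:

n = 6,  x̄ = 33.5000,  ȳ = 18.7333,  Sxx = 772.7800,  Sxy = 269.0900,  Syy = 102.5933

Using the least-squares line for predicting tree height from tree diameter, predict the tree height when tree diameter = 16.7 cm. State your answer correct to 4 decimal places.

b = Sxy/Sxx = 269.09/772.78 = 0.348210
a = ȳ − b·x̄ = 18.7333 − 0.348210·33.5 = 7.068253
ŷ(16.7) = a + b·16.7 = 7.068253 + 0.348210·16.7 = 12.883366

12.8834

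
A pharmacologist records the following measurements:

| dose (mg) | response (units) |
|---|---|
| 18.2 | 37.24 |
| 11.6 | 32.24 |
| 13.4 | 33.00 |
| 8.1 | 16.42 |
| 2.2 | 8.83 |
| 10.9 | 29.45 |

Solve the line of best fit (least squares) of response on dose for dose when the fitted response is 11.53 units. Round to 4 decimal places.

n = 6, Σx = 64.4, Σy = 157.18, Σxy = 1967.385, Σx² = 834.62
Sxx = Σx² − (Σx)²/n = 834.62 − 691.226667 = 143.393333
Sxy = Σxy − (Σx)(Σy)/n = 1967.385 − 1687.065333 = 280.319667
b = Sxy/Sxx = 280.319667/143.393333 = 1.954900
a = ȳ − b·x̄ = 26.196667 − 1.954900·10.733333 = 5.214070
Set a + b·x = 11.53: x = (11.53 − 5.214070) / 1.954900 = 3.230819

3.2308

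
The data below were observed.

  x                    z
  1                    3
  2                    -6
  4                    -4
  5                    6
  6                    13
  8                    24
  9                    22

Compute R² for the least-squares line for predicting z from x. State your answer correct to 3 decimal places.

n = 7, Σx = 35, Σy = 58, Σxy = 473, Σx² = 227, Σy² = 1326
Sxx = Σx² − (Σx)²/n = 227 − 175 = 52
Sxy = Σxy − (Σx)(Σy)/n = 473 − 290 = 183
Syy = Σy² − (Σy)²/n = 1326 − 480.571429 = 845.428571
R² = Sxy²/(Sxx·Syy) = (183)²/(52·845.428571) = 0.761767

0.762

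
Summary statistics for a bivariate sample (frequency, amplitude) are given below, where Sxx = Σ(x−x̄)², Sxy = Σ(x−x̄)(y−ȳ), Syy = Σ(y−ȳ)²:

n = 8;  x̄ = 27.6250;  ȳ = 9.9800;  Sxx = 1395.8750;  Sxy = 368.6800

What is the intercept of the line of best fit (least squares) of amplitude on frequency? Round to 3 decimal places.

2.684

b = Sxy/Sxx = 368.68/1395.875 = 0.264121
a = ȳ − b·x̄ = 9.98 − 0.264121·27.625 = 2.683655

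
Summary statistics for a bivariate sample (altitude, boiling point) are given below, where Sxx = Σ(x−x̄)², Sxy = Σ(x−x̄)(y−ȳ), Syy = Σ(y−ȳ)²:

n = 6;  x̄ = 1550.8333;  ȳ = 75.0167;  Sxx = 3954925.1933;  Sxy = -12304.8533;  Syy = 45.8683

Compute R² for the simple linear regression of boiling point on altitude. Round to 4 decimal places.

0.8346

R² = Sxy²/(Sxx·Syy) = (-12304.8533)²/(3954925.1933·45.8683) = 0.834645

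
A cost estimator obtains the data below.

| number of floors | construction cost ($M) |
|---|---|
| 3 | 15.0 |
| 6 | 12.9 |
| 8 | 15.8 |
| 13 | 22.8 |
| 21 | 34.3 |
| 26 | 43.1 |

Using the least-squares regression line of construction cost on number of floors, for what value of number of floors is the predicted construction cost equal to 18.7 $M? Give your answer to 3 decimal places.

n = 6, Σx = 77, Σy = 143.9, Σxy = 2386.1, Σx² = 1395
Sxx = Σx² − (Σx)²/n = 1395 − 988.166667 = 406.833333
Sxy = Σxy − (Σx)(Σy)/n = 2386.1 − 1846.716667 = 539.383333
b = Sxy/Sxx = 539.383333/406.833333 = 1.325809
a = ȳ − b·x̄ = 23.983333 − 1.325809·12.833333 = 6.968783
Set a + b·x = 18.7: x = (18.7 − 6.968783) / 1.325809 = 8.848345

8.848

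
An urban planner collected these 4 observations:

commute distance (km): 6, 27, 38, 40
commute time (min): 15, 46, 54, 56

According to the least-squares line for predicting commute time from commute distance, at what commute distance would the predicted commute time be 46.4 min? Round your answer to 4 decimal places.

n = 4, Σx = 111, Σy = 171, Σxy = 5624, Σx² = 3809
Sxx = Σx² − (Σx)²/n = 3809 − 3080.25 = 728.75
Sxy = Σxy − (Σx)(Σy)/n = 5624 − 4745.25 = 878.75
b = Sxy/Sxx = 878.75/728.75 = 1.205832
a = ȳ − b·x̄ = 42.75 − 1.205832·27.75 = 9.288165
Set a + b·x = 46.4: x = (46.4 − 9.288165) / 1.205832 = 30.776956

30.7770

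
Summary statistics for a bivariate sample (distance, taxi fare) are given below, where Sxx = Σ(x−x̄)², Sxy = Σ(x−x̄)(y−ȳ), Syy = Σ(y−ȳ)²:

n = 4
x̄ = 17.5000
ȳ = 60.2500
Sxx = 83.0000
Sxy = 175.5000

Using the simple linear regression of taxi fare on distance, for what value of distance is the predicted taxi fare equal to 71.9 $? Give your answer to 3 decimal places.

23.010

b = Sxy/Sxx = 175.5/83 = 2.114458
a = ȳ − b·x̄ = 60.25 − 2.114458·17.5 = 23.246988
Set a + b·x = 71.9: x = (71.9 − 23.246988) / 2.114458 = 23.009687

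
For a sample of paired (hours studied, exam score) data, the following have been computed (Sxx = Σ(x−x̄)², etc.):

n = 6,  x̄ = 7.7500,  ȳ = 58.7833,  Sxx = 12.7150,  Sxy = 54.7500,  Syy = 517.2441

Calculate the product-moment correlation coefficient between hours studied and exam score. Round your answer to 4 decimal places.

r = Sxy/√(Sxx·Syy) = 54.75/√(6576.758732) = 54.75/81.097218 = 0.675116

0.6751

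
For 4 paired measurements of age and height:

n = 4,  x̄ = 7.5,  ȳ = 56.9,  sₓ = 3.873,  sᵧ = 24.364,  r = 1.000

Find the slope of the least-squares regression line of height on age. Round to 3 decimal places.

b = r · sᵧ/sₓ = 1 · 24.364/3.873 = 6.290731

6.291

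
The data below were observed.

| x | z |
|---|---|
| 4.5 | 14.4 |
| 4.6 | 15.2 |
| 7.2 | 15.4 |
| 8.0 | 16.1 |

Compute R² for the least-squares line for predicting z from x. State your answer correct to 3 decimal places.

0.733

n = 4, Σx = 24.3, Σy = 61.1, Σxy = 374.4, Σx² = 157.25, Σy² = 934.77
Sxx = Σx² − (Σx)²/n = 157.25 − 147.6225 = 9.6275
Sxy = Σxy − (Σx)(Σy)/n = 374.4 − 371.1825 = 3.2175
Syy = Σy² − (Σy)²/n = 934.77 − 933.3025 = 1.4675
R² = Sxy²/(Sxx·Syy) = (3.2175)²/(9.6275·1.4675) = 0.732733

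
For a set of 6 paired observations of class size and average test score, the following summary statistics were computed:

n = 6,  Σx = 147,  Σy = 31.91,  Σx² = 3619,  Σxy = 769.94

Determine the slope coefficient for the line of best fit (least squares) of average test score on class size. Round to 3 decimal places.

Sxx = Σx² − (Σx)²/n = 3619 − 3601.5 = 17.5
Sxy = Σxy − (Σx)(Σy)/n = 769.94 − 781.795 = -11.855
b = Sxy/Sxx = -11.855/17.5 = -0.677429

-0.677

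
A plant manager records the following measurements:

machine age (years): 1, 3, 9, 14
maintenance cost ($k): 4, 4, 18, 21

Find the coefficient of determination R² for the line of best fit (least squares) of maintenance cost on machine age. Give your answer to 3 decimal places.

n = 4, Σx = 27, Σy = 47, Σxy = 472, Σx² = 287, Σy² = 797
Sxx = Σx² − (Σx)²/n = 287 − 182.25 = 104.75
Sxy = Σxy − (Σx)(Σy)/n = 472 − 317.25 = 154.75
Syy = Σy² − (Σy)²/n = 797 − 552.25 = 244.75
R² = Sxy²/(Sxx·Syy) = (154.75)²/(104.75·244.75) = 0.934081

0.934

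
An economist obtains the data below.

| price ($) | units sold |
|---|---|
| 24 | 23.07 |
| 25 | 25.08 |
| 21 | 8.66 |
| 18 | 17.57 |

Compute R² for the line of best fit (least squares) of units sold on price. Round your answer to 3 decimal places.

n = 4, Σx = 88, Σy = 74.38, Σxy = 1678.8, Σx² = 1966, Σy² = 1544.9318
Sxx = Σx² − (Σx)²/n = 1966 − 1936 = 30
Sxy = Σxy − (Σx)(Σy)/n = 1678.8 − 1636.36 = 42.44
Syy = Σy² − (Σy)²/n = 1544.9318 − 1383.0961 = 161.8357
R² = Sxy²/(Sxx·Syy) = (42.44)²/(30·161.8357) = 0.370984

0.371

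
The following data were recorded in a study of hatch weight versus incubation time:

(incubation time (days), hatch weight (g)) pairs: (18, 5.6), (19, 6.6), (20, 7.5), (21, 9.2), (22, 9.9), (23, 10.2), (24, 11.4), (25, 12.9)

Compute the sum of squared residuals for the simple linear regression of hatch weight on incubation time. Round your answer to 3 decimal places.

0.719

n = 8, Σx = 172, Σy = 73.3, Σxy = 1617.9, Σx² = 3740, Σy² = 714.23
Sxx = Σx² − (Σx)²/n = 3740 − 3698 = 42
Sxy = Σxy − (Σx)(Σy)/n = 1617.9 − 1575.95 = 41.95
Syy = Σy² − (Σy)²/n = 714.23 − 671.61125 = 42.61875
b = Sxy/Sxx = 41.95/42 = 0.998810
SSE = Syy − b·Sxy = 42.61875 − 0.998810·41.95 = 0.718690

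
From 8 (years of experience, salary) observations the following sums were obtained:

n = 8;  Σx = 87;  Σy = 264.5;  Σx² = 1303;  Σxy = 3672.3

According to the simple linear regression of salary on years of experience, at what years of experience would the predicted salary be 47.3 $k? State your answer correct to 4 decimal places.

Sxx = Σx² − (Σx)²/n = 1303 − 946.125 = 356.875
Sxy = Σxy − (Σx)(Σy)/n = 3672.3 − 2876.4375 = 795.8625
b = Sxy/Sxx = 795.8625/356.875 = 2.230088
a = ȳ − b·x̄ = 33.0625 − 2.230088·10.875 = 8.810298
Set a + b·x = 47.3: x = (47.3 − 8.810298) / 2.230088 = 17.259278

17.2593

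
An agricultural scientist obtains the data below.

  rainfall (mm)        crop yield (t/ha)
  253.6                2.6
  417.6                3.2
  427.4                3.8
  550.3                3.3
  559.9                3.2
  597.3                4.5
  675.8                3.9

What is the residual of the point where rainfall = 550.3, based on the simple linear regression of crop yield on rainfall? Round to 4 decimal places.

-0.3616

n = 7, Σx = 3481.9, Σy = 24.5, Σxy = 12550.94, Σx² = 1851164.51
Sxx = Σx² − (Σx)²/n = 1851164.51 − 1731946.801429 = 119217.708571
Sxy = Σxy − (Σx)(Σy)/n = 12550.94 − 12186.65 = 364.29
b = Sxy/Sxx = 364.29/119217.708571 = 0.003056
a = ȳ − b·x̄ = 3.5 − 0.003056·497.414286 = 1.980066
ŷ(550.3) = 1.980066 + 0.003056·550.3 = 3.661601
residual = y − ŷ = 3.3 − 3.661601 = -0.361601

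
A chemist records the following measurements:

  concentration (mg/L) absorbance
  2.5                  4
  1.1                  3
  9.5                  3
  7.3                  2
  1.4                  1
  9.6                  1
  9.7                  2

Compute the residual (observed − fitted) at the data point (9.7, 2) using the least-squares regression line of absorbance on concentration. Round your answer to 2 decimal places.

n = 7, Σx = 41.1, Σy = 16, Σxy = 86.8, Σx² = 339.21
Sxx = Σx² − (Σx)²/n = 339.21 − 241.315714 = 97.894286
Sxy = Σxy − (Σx)(Σy)/n = 86.8 − 93.942857 = -7.142857
b = Sxy/Sxx = -7.142857/97.894286 = -0.072965
a = ȳ − b·x̄ = 2.285714 − (-0.072965)·5.871429 = 2.714123
ŷ(9.7) = 2.714123 + (-0.072965)·9.7 = 2.006363
residual = y − ŷ = 2 − 2.006363 = -0.006363

-0.01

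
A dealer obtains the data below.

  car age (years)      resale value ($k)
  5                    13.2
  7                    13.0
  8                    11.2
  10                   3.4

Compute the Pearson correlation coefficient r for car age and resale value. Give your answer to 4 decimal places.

n = 4, Σx = 30, Σy = 40.8, Σxy = 280.6, Σx² = 238, Σy² = 480.24
Sxx = Σx² − (Σx)²/n = 238 − 225 = 13
Sxy = Σxy − (Σx)(Σy)/n = 280.6 − 306 = -25.4
Syy = Σy² − (Σy)²/n = 480.24 − 416.16 = 64.08
r = Sxy/√(Sxx·Syy) = -25.4/√(833.04) = -25.4/28.862432 = -0.880037

-0.8800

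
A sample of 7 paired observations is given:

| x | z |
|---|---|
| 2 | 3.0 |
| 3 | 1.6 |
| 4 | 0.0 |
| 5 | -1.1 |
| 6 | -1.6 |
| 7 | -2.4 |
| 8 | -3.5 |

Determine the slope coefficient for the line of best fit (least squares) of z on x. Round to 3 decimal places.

n = 7, Σx = 35, Σy = -4, Σxy = -49.1, Σx² = 203
Sxx = Σx² − (Σx)²/n = 203 − 175 = 28
Sxy = Σxy − (Σx)(Σy)/n = -49.1 − (-20) = -29.1
b = Sxy/Sxx = -29.1/28 = -1.039286

-1.039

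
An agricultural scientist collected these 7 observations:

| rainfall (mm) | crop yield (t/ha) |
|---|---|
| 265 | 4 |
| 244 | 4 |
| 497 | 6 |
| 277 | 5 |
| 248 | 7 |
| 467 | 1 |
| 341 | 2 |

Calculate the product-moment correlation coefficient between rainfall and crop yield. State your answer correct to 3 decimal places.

-0.298

n = 7, Σx = 2339, Σy = 29, Σxy = 9288, Σx² = 849373, Σy² = 147
Sxx = Σx² − (Σx)²/n = 849373 − 781560.142857 = 67812.857143
Sxy = Σxy − (Σx)(Σy)/n = 9288 − 9690.142857 = -402.142857
Syy = Σy² − (Σy)²/n = 147 − 120.142857 = 26.857143
r = Sxy/√(Sxx·Syy) = -402.142857/√(1821259.591837) = -402.142857/1349.540511 = -0.297985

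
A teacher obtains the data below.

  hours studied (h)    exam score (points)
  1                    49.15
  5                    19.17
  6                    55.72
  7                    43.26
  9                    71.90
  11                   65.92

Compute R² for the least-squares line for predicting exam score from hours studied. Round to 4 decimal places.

n = 6, Σx = 39, Σy = 305.12, Σxy = 2154.36, Σx² = 313, Σy² = 17274.4138
Sxx = Σx² − (Σx)²/n = 313 − 253.5 = 59.5
Sxy = Σxy − (Σx)(Σy)/n = 2154.36 − 1983.28 = 171.08
Syy = Σy² − (Σy)²/n = 17274.4138 − 15516.369067 = 1758.044733
R² = Sxy²/(Sxx·Syy) = (171.08)²/(59.5·1758.044733) = 0.279803

0.2798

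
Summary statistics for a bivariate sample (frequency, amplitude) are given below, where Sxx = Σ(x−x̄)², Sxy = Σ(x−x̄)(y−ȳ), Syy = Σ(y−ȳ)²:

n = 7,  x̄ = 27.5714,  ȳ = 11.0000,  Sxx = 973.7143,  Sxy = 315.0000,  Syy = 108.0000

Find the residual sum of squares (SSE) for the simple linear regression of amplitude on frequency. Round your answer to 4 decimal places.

6.0964

b = Sxy/Sxx = 315/973.7143 = 0.323504
SSE = Syy − b·Sxy = 108 − 0.323504·315 = 6.096392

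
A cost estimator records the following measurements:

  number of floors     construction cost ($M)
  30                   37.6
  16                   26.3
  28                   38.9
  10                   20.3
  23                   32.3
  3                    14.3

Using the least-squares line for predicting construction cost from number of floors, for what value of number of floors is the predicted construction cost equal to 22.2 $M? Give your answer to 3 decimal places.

n = 6, Σx = 110, Σy = 169.7, Σxy = 3626.8, Σx² = 2578
Sxx = Σx² − (Σx)²/n = 2578 − 2016.666667 = 561.333333
Sxy = Σxy − (Σx)(Σy)/n = 3626.8 − 3111.166667 = 515.633333
b = Sxy/Sxx = 515.633333/561.333333 = 0.918587
a = ȳ − b·x̄ = 28.283333 − 0.918587·18.333333 = 11.442577
Set a + b·x = 22.2: x = (22.2 − 11.442577) / 0.918587 = 11.710841

11.711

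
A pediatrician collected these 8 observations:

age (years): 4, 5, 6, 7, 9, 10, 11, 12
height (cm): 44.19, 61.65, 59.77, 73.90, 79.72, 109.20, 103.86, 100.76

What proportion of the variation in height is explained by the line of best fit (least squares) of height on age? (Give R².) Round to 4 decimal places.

0.8920

n = 8, Σx = 64, Σy = 633.05, Σxy = 5521.99, Σx² = 572, Σy² = 54006.5371
Sxx = Σx² − (Σx)²/n = 572 − 512 = 60
Sxy = Σxy − (Σx)(Σy)/n = 5521.99 − 5064.4 = 457.59
Syy = Σy² − (Σy)²/n = 54006.5371 − 50094.037812 = 3912.499287
R² = Sxy²/(Sxx·Syy) = (457.59)²/(60·3912.499287) = 0.891964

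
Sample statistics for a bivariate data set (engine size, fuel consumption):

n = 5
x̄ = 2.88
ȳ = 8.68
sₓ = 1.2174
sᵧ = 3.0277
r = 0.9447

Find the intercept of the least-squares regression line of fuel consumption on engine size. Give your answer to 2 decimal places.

b = r · sᵧ/sₓ = 0.9447 · 3.0277/1.2174 = 2.349489
a = ȳ − b·x̄ = 8.68 − 2.349489·2.88 = 1.913471

1.91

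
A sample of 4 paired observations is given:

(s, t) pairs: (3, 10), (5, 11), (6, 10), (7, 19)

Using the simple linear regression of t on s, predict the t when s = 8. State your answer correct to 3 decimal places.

17.371

n = 4, Σx = 21, Σy = 50, Σxy = 278, Σx² = 119
Sxx = Σx² − (Σx)²/n = 119 − 110.25 = 8.75
Sxy = Σxy − (Σx)(Σy)/n = 278 − 262.5 = 15.5
b = Sxy/Sxx = 15.5/8.75 = 1.771429
a = ȳ − b·x̄ = 12.5 − 1.771429·5.25 = 3.2
ŷ(8) = a + b·8 = 3.2 + 1.771429·8 = 17.371429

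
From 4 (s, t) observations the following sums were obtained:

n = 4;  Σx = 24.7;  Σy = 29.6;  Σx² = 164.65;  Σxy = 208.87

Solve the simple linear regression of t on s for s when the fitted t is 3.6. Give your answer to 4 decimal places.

4.4086

Sxx = Σx² − (Σx)²/n = 164.65 − 152.5225 = 12.1275
Sxy = Σxy − (Σx)(Σy)/n = 208.87 − 182.78 = 26.09
b = Sxy/Sxx = 26.09/12.1275 = 2.151309
a = ȳ − b·x̄ = 7.4 − 2.151309·6.175 = -5.884333
Set a + b·x = 3.6: x = (3.6 − (-5.884333)) / 2.151309 = 4.408634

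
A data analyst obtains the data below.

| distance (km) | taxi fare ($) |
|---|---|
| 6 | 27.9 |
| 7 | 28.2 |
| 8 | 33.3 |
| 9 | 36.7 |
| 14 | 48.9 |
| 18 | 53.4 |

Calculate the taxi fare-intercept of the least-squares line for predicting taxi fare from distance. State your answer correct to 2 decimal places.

n = 6, Σx = 62, Σy = 228.4, Σxy = 2607.3, Σx² = 750
Sxx = Σx² − (Σx)²/n = 750 − 640.666667 = 109.333333
Sxy = Σxy − (Σx)(Σy)/n = 2607.3 − 2360.133333 = 247.166667
b = Sxy/Sxx = 247.166667/109.333333 = 2.260671
a = ȳ − b·x̄ = 38.066667 − 2.260671·10.333333 = 14.706402

14.71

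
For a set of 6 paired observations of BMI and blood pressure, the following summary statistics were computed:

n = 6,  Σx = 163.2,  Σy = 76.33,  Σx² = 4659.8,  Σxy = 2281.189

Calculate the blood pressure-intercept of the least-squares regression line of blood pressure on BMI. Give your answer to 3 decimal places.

-12.538

Sxx = Σx² − (Σx)²/n = 4659.8 − 4439.04 = 220.76
Sxy = Σxy − (Σx)(Σy)/n = 2281.189 − 2076.176 = 205.013
b = Sxy/Sxx = 205.013/220.76 = 0.928669
a = ȳ − b·x̄ = 12.721667 − 0.928669·27.2 = -12.538134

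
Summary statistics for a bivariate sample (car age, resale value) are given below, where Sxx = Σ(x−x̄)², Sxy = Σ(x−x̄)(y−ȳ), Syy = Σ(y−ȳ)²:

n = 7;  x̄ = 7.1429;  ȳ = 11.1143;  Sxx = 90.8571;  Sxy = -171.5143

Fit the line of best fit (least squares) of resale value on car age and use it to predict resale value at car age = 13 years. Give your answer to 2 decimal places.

b = Sxy/Sxx = -171.5143/90.8571 = -1.887737
a = ȳ − b·x̄ = 11.1143 − (-1.887737)·7.1429 = 24.598216
ŷ(13) = a + b·13 = 24.598216 + (-1.887737)·13 = 0.057636

0.06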